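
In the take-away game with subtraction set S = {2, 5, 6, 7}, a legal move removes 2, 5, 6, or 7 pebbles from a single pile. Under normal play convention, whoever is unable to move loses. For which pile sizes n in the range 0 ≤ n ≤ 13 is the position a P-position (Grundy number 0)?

0, 1, 4, 12, 13

n :  0  1  2  3  4  5  6  7  8  9 10 11 12 13
G :  0  0  1  1  0  2  1  3  2  2  3  3  0  0
P-positions are exactly the n with G(n) = 0.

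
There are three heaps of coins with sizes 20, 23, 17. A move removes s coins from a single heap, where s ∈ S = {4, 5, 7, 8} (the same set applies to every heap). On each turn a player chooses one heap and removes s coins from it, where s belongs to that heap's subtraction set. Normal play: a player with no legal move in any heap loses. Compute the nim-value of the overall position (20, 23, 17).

All heaps use S = {4, 5, 7, 8}:
n :  0  1  2  3  4  5  6  7  8  9 10 11 12 13 14 15 16 17 18 19 20 21 22 23
G :  0  0  0  0  1  1  1  1  2  2  2  2  0  0  0  0  1  1  1  1  2  2  2  2
Heap A: G(20) = 2.
Heap B: G(23) = 2.
Heap C: G(17) = 1.
Combined Grundy value = 2 ⊕ 2 ⊕ 1 = 1.

1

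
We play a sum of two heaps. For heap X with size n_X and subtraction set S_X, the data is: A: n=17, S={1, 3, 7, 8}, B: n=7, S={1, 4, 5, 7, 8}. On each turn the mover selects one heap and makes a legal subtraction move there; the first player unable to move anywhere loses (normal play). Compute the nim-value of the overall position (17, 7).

Heap A, S = {1, 3, 7, 8}:
G(0) = 0
G(1) = mex{0} = 1
G(2) = mex{1} = 0
G(3) = mex{0,0} = 1
G(4) = mex{1,1} = 0
G(5) = mex{0,0} = 1
G(6) = mex{1,1} = 0
G(7) = mex{0,0,0} = 1
G(8) = mex{1,1,1,0} = 2
G(9) = mex{2,0,0,1} = 3
G(10) = mex{3,1,1,0} = 2
G(11) = mex{2,2,0,1} = 3
G(12) = mex{3,3,1,0} = 2
G(13) = mex{2,2,0,1} = 3
G(14) = mex{3,3,1,0} = 2
G(15) = mex{2,2,2,1} = 0
G(16) = mex{0,3,3,2} = 1
G(17) = mex{1,2,2,3} = 0
G_A(17) = 0.
Heap B, S = {1, 4, 5, 7, 8}:
n : 0 1 2 3 4 5 6 7
G : 0 1 0 1 2 3 2 3
G_B(7) = 3.
Combined Grundy value = 0 ⊕ 3 = 3.

3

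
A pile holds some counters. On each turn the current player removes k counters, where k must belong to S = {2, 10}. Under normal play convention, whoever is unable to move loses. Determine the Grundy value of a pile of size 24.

n :  0  1  2  3  4  5  6  7  8  9 10 11 12 13 14 15 16 17 18 19 20 21 22 23 24
G :  0  0  1  1  0  0  1  1  0  0  1  1  0  0  1  1  0  0  1  1  0  0  1  1  0

0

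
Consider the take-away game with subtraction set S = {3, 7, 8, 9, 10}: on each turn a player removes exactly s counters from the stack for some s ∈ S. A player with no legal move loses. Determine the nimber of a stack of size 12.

2

G(0) = 0
G(1) = mex{} = 0
G(2) = mex{} = 0
G(3) = mex{0} = 1
G(4) = mex{0} = 1
G(5) = mex{0} = 1
G(6) = mex{1} = 0
G(7) = mex{1,0} = 2
G(8) = mex{1,0,0} = 2
G(9) = mex{0,0,0,0} = 1
G(10) = mex{2,1,0,0,0} = 3
G(11) = mex{2,1,1,0,0} = 3
G(12) = mex{1,1,1,1,0} = 2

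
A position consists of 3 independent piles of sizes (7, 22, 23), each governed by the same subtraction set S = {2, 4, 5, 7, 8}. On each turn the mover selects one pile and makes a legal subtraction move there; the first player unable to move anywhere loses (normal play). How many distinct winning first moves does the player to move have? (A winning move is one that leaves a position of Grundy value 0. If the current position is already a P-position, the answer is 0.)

4

All piles use S = {2, 4, 5, 7, 8}:
n :  0  1  2  3  4  5  6  7  8  9 10 11 12 13 14 15 16 17 18 19 20 21 22 23
G :  0  0  1  1  2  2  3  3  4  4  0  0  1  1  2  2  3  3  4  4  0  0  1  1
Pile A: G(7) = 3.
Pile B: G(22) = 1.
Pile C: G(23) = 1.
Combined Grundy value = 3 ⊕ 1 ⊕ 1 = 3.
A winning move leaves total XOR = 0, i.e. changes one component's Grundy value g to g ⊕ X where X is the current total.
Pile A: need g' = 3⊕3 = 0. Options: 7−2→G=2, 7−4→G=1, 7−5→G=1, 7−7→G=0. Hits: 1.
Pile B: need g' = 1⊕3 = 2. Options: 22−2→G=0, 22−4→G=4, 22−5→G=3, 22−7→G=2, 22−8→G=2. Hits: 2.
Pile C: need g' = 1⊕3 = 2. Options: 23−2→G=0, 23−4→G=4, 23−5→G=4, 23−7→G=3, 23−8→G=2. Hits: 1.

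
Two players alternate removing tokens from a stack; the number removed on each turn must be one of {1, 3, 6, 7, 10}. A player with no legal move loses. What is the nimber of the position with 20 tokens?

G(0) = 0
G(1) = mex{0} = 1
G(2) = mex{1} = 0
G(3) = mex{0,0} = 1
G(4) = mex{1,1} = 0
G(5) = mex{0,0} = 1
G(6) = mex{1,1,0} = 2
G(7) = mex{2,0,1,0} = 3
G(8) = mex{3,1,0,1} = 2
G(9) = mex{2,2,1,0} = 3
G(10) = mex{3,3,0,1,0} = 2
G(11) = mex{2,2,1,0,1} = 3
G(12) = mex{3,3,2,1,0} = 4
G(13) = mex{4,2,3,2,1} = 0
G(14) = mex{0,3,2,3,0} = 1
G(15) = mex{1,4,3,2,1} = 0
G(16) = mex{0,0,2,3,2} = 1
G(17) = mex{1,1,3,2,3} = 0
G(18) = mex{0,0,4,3,2} = 1
G(19) = mex{1,1,0,4,3} = 2
G(20) = mex{2,0,1,0,2} = 3

3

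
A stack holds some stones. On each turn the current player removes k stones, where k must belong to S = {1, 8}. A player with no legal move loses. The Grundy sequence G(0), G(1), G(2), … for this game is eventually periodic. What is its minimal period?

9

n :  0  1  2  3  4  5  6  7  8  9 10 11 12 13 14 15 16 17 18 19
G :  0  1  0  1  0  1  0  1  2  0  1  0  1  0  1  0  1  2  0  1
G(n+9) = G(n) holds for n = 0,…,7 (a full window of length max(S) = 8), so the sequence is purely periodic with period 9.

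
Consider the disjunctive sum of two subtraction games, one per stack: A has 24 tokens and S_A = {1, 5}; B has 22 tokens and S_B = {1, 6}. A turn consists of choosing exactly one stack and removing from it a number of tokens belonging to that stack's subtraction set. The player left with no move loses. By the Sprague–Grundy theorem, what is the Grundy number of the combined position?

Stack A, S = {1, 5}:
n :  0  1  2  3  4  5  6  7  8  9 10 11 12 13 14 15 16 17 18 19 20 21 22 23 24
G :  0  1  0  1  0  1  0  1  0  1  0  1  0  1  0  1  0  1  0  1  0  1  0  1  0
G_A(24) = 0.
Stack B, S = {1, 6}:
n :  0  1  2  3  4  5  6  7  8  9 10 11 12 13 14 15 16 17 18 19 20 21 22
G :  0  1  0  1  0  1  2  0  1  0  1  0  1  2  0  1  0  1  0  1  2  0  1
G_B(22) = 1.
Combined Grundy value = 0 ⊕ 1 = 1.

1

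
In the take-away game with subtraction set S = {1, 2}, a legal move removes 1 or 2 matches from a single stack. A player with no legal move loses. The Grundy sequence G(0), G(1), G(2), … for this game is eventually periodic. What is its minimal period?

n :  0  1  2  3  4  5  6  7  8  9 10 11 12 13 14
G :  0  1  2  0  1  2  0  1  2  0  1  2  0  1  2
G(n+3) = G(n) holds for n = 0,…,1 (a full window of length max(S) = 2), so the sequence is purely periodic with period 3.

3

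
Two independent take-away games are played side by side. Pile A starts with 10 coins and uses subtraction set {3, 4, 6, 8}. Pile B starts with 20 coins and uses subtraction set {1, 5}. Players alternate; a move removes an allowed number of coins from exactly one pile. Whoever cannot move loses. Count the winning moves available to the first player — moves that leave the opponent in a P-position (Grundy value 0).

1

Pile A, S = {3, 4, 6, 8}:
G(0) = 0
G(1) = mex{} = 0
G(2) = mex{} = 0
G(3) = mex{0} = 1
G(4) = mex{0,0} = 1
G(5) = mex{0,0} = 1
G(6) = mex{1,0,0} = 2
G(7) = mex{1,1,0} = 2
G(8) = mex{1,1,0,0} = 2
G(9) = mex{2,1,1,0} = 3
G(10) = mex{2,2,1,0} = 3
G_A(10) = 3.
Pile B, S = {1, 5}:
n :  0  1  2  3  4  5  6  7  8  9 10 11 12 13 14 15 16 17 18 19 20
G :  0  1  0  1  0  1  0  1  0  1  0  1  0  1  0  1  0  1  0  1  0
G_B(20) = 0.
Combined Grundy value = 3 ⊕ 0 = 3.
A winning move leaves total XOR = 0, i.e. changes one component's Grundy value g to g ⊕ X where X is the current total.
Pile A: need g' = 3⊕3 = 0. Options: 10−3→G=2, 10−4→G=2, 10−6→G=1, 10−8→G=0. Hits: 1.
Pile B: need g' = 0⊕3 = 3. Options: 20−1→G=1, 20−5→G=1. Hits: 0.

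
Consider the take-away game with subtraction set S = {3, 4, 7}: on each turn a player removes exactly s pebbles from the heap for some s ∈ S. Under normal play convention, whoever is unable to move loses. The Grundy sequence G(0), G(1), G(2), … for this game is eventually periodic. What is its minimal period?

n :  0  1  2  3  4  5  6  7  8  9 10 11 12 13 14 15 16 17 18 19 20 21
G :  0  0  0  1  1  1  2  2  2  3  0  0  0  1  1  1  2  2  2  3  0  0
G(n+10) = G(n) holds for n = 0,…,6 (a full window of length max(S) = 7), so the sequence is purely periodic with period 10.

10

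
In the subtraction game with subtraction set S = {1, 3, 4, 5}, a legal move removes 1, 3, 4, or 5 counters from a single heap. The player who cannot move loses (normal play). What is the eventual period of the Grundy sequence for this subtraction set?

8

n :  0  1  2  3  4  5  6  7  8  9 10 11 12 13 14 15 16 17
G :  0  1  0  1  2  3  2  3  0  1  0  1  2  3  2  3  0  1
G(n+8) = G(n) holds for n = 0,…,4 (a full window of length max(S) = 5), so the sequence is purely periodic with period 8.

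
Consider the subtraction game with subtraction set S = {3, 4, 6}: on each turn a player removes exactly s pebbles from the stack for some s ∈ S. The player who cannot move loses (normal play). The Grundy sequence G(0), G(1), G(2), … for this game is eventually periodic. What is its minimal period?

n :  0  1  2  3  4  5  6  7  8  9 10 11 12 13 14 15 16 17 18 19
G :  0  0  0  1  1  1  2  2  2  0  0  0  1  1  1  2  2  2  0  0
G(n+9) = G(n) holds for n = 0,…,5 (a full window of length max(S) = 6), so the sequence is purely periodic with period 9.

9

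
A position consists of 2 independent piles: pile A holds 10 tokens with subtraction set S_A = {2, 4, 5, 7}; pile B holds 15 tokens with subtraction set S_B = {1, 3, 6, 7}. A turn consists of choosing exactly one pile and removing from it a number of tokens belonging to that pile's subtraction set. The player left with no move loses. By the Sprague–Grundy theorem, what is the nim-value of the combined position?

1

Pile A, S = {2, 4, 5, 7}:
G(0) = 0
G(1) = mex{} = 0
G(2) = mex{0} = 1
G(3) = mex{0} = 1
G(4) = mex{1,0} = 2
G(5) = mex{1,0,0} = 2
G(6) = mex{2,1,0} = 3
G(7) = mex{2,1,1,0} = 3
G(8) = mex{3,2,1,0} = 4
G(9) = mex{3,2,2,1} = 0
G(10) = mex{4,3,2,1} = 0
G_A(10) = 0.
Pile B, S = {1, 3, 6, 7}:
n :  0  1  2  3  4  5  6  7  8  9 10 11 12 13 14 15
G :  0  1  0  1  0  1  2  3  2  3  2  3  0  1  0  1
G_B(15) = 1.
Combined Grundy value = 0 ⊕ 1 = 1.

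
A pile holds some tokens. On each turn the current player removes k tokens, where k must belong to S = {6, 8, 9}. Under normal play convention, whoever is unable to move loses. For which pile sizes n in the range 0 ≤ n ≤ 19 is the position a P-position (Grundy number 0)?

n :  0  1  2  3  4  5  6  7  8  9 10 11 12 13 14 15 16 17 18 19
G :  0  0  0  0  0  0  1  1  1  1  1  1  2  2  2  0  0  0  0  0
P-positions are exactly the n with G(n) = 0.

0, 1, 2, 3, 4, 5, 15, 16, 17, 18, 19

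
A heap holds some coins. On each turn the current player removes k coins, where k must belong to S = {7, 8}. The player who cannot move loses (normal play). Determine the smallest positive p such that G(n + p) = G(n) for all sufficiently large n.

15

n :  0  1  2  3  4  5  6  7  8  9 10 11 12 13 14 15 16 17 18 19 20 21 22 23 24 25 26 27 28 29 30 31
G :  0  0  0  0  0  0  0  1  1  1  1  1  1  1  2  0  0  0  0  0  0  0  1  1  1  1  1  1  1  2  0  0
G(n+15) = G(n) holds for n = 0,…,7 (a full window of length max(S) = 8), so the sequence is purely periodic with period 15.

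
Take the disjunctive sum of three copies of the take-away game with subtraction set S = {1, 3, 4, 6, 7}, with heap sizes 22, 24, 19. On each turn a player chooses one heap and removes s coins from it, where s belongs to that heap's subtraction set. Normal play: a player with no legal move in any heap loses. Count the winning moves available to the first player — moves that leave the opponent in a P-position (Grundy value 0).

All heaps use S = {1, 3, 4, 6, 7}:
G(0) = 0
G(1) = mex{0} = 1
G(2) = mex{1} = 0
G(3) = mex{0,0} = 1
G(4) = mex{1,1,0} = 2
G(5) = mex{2,0,1} = 3
G(6) = mex{3,1,0,0} = 2
G(7) = mex{2,2,1,1,0} = 3
G(8) = mex{3,3,2,0,1} = 4
G(9) = mex{4,2,3,1,0} = 5
G(10) = mex{5,3,2,2,1} = 0
G(11) = mex{0,4,3,3,2} = 1
G(12) = mex{1,5,4,2,3} = 0
G(13) = mex{0,0,5,3,2} = 1
G(14) = mex{1,1,0,4,3} = 2
G(15) = mex{2,0,1,5,4} = 3
G(16) = mex{3,1,0,0,5} = 2
G(17) = mex{2,2,1,1,0} = 3
G(18) = mex{3,3,2,0,1} = 4
G(19) = mex{4,2,3,1,0} = 5
G(20) = mex{5,3,2,2,1} = 0
G(21) = mex{0,4,3,3,2} = 1
G(22) = mex{1,5,4,2,3} = 0
G(23) = mex{0,0,5,3,2} = 1
G(24) = mex{1,1,0,4,3} = 2
Heap A: G(22) = 0.
Heap B: G(24) = 2.
Heap C: G(19) = 5.
Combined Grundy value = 0 ⊕ 2 ⊕ 5 = 7.
A winning move leaves total XOR = 0, i.e. changes one component's Grundy value g to g ⊕ X where X is the current total.
Heap A: need g' = 0⊕7 = 7. Options: 22−1→G=1, 22−3→G=5, 22−4→G=4, 22−6→G=2, 22−7→G=3. Hits: 0.
Heap B: need g' = 2⊕7 = 5. Options: 24−1→G=1, 24−3→G=1, 24−4→G=0, 24−6→G=4, 24−7→G=3. Hits: 0.
Heap C: need g' = 5⊕7 = 2. Options: 19−1→G=4, 19−3→G=2, 19−4→G=3, 19−6→G=1, 19−7→G=0. Hits: 1.

1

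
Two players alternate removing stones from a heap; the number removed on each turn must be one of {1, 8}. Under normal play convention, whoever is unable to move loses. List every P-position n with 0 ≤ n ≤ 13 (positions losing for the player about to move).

0, 2, 4, 6, 9, 11, 13

G(0) = 0
G(1) = mex{0} = 1
G(2) = mex{1} = 0
G(3) = mex{0} = 1
G(4) = mex{1} = 0
G(5) = mex{0} = 1
G(6) = mex{1} = 0
G(7) = mex{0} = 1
G(8) = mex{1,0} = 2
G(9) = mex{2,1} = 0
G(10) = mex{0,0} = 1
G(11) = mex{1,1} = 0
G(12) = mex{0,0} = 1
G(13) = mex{1,1} = 0
P-positions are exactly the n with G(n) = 0.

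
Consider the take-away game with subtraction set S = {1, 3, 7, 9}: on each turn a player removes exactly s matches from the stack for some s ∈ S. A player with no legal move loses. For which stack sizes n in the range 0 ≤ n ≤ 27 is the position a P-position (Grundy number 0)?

0, 2, 4, 6, 8, 10, 12, 14, 16, 18, 20, 22, 24, 26

G(0) = 0
G(1) = mex{0} = 1
G(2) = mex{1} = 0
G(3) = mex{0,0} = 1
G(4) = mex{1,1} = 0
G(5) = mex{0,0} = 1
G(6) = mex{1,1} = 0
G(7) = mex{0,0,0} = 1
G(8) = mex{1,1,1} = 0
G(9) = mex{0,0,0,0} = 1
G(10) = mex{1,1,1,1} = 0
G(11) = mex{0,0,0,0} = 1
G(12) = mex{1,1,1,1} = 0
G(13) = mex{0,0,0,0} = 1
G(14) = mex{1,1,1,1} = 0
G(15) = mex{0,0,0,0} = 1
G(16) = mex{1,1,1,1} = 0
G(17) = mex{0,0,0,0} = 1
G(18) = mex{1,1,1,1} = 0
G(19) = mex{0,0,0,0} = 1
G(20) = mex{1,1,1,1} = 0
G(21) = mex{0,0,0,0} = 1
G(22) = mex{1,1,1,1} = 0
G(23) = mex{0,0,0,0} = 1
G(24) = mex{1,1,1,1} = 0
G(25) = mex{0,0,0,0} = 1
G(26) = mex{1,1,1,1} = 0
G(27) = mex{0,0,0,0} = 1
P-positions are exactly the n with G(n) = 0.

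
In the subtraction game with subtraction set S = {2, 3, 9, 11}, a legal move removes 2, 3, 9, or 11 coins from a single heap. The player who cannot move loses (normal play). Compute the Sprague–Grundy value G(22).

2

n :  0  1  2  3  4  5  6  7  8  9 10 11 12 13 14 15 16 17 18 19 20 21 22
G :  0  0  1  1  2  0  0  1  1  2  2  3  3  0  2  1  3  3  0  0  1  1  2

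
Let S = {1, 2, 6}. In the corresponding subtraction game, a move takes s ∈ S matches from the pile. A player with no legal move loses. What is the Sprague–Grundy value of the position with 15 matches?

1

G(0) = 0
G(1) = mex{0} = 1
G(2) = mex{1,0} = 2
G(3) = mex{2,1} = 0
G(4) = mex{0,2} = 1
G(5) = mex{1,0} = 2
G(6) = mex{2,1,0} = 3
G(7) = mex{3,2,1} = 0
G(8) = mex{0,3,2} = 1
G(9) = mex{1,0,0} = 2
G(10) = mex{2,1,1} = 0
G(11) = mex{0,2,2} = 1
G(12) = mex{1,0,3} = 2
G(13) = mex{2,1,0} = 3
G(14) = mex{3,2,1} = 0
G(15) = mex{0,3,2} = 1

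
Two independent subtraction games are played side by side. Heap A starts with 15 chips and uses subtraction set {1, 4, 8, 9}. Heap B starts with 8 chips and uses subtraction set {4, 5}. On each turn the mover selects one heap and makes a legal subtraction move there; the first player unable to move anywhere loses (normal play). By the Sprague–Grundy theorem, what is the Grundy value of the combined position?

Heap A, S = {1, 4, 8, 9}:
n :  0  1  2  3  4  5  6  7  8  9 10 11 12 13 14 15
G :  0  1  0  1  2  0  1  0  1  2  3  2  0  1  2  3
G_A(15) = 3.
Heap B, S = {4, 5}:
G(0) = 0
G(1) = mex{} = 0
G(2) = mex{} = 0
G(3) = mex{} = 0
G(4) = mex{0} = 1
G(5) = mex{0,0} = 1
G(6) = mex{0,0} = 1
G(7) = mex{0,0} = 1
G(8) = mex{1,0} = 2
G_B(8) = 2.
Combined Grundy value = 3 ⊕ 2 = 1.

1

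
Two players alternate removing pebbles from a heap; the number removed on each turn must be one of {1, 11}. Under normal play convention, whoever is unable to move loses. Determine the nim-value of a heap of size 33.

1

n :  0  1  2  3  4  5  6  7  8  9 10 11 12 13 14 15 16 17 18 19 20 21 22 23 24 25 26 27 28 29 30 31 32 33
G :  0  1  0  1  0  1  0  1  0  1  0  1  0  1  0  1  0  1  0  1  0  1  0  1  0  1  0  1  0  1  0  1  0  1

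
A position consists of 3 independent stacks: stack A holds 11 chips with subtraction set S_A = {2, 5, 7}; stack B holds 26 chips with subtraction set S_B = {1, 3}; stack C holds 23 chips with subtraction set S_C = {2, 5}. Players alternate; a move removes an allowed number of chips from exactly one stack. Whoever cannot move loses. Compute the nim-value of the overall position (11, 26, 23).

2

Stack A, S = {2, 5, 7}:
G(0) = 0
G(1) = mex{} = 0
G(2) = mex{0} = 1
G(3) = mex{0} = 1
G(4) = mex{1} = 0
G(5) = mex{1,0} = 2
G(6) = mex{0,0} = 1
G(7) = mex{2,1,0} = 3
G(8) = mex{1,1,0} = 2
G(9) = mex{3,0,1} = 2
G(10) = mex{2,2,1} = 0
G(11) = mex{2,1,0} = 3
G_A(11) = 3.
Stack B, S = {1, 3}:
n :  0  1  2  3  4  5  6  7  8  9 10 11 12 13 14 15 16 17 18 19 20 21 22 23 24 25 26
G :  0  1  0  1  0  1  0  1  0  1  0  1  0  1  0  1  0  1  0  1  0  1  0  1  0  1  0
G_B(26) = 0.
Stack C, S = {2, 5}:
G(0) = 0
G(1) = mex{} = 0
G(2) = mex{0} = 1
G(3) = mex{0} = 1
G(4) = mex{1} = 0
G(5) = mex{1,0} = 2
G(6) = mex{0,0} = 1
G(7) = mex{2,1} = 0
G(8) = mex{1,1} = 0
G(9) = mex{0,0} = 1
G(10) = mex{0,2} = 1
G(11) = mex{1,1} = 0
G(12) = mex{1,0} = 2
G(13) = mex{0,0} = 1
G(14) = mex{2,1} = 0
G(15) = mex{1,1} = 0
G(16) = mex{0,0} = 1
G(17) = mex{0,2} = 1
G(18) = mex{1,1} = 0
G(19) = mex{1,0} = 2
G(20) = mex{0,0} = 1
G(21) = mex{2,1} = 0
G(22) = mex{1,1} = 0
G(23) = mex{0,0} = 1
G_C(23) = 1.
Combined Grundy value = 3 ⊕ 0 ⊕ 1 = 2.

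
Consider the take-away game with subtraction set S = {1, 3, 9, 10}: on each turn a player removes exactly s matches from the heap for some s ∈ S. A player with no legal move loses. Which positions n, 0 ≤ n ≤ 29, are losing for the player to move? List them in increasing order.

0, 2, 4, 6, 8, 19, 21, 23, 25, 27

G(0) = 0
G(1) = mex{0} = 1
G(2) = mex{1} = 0
G(3) = mex{0,0} = 1
G(4) = mex{1,1} = 0
G(5) = mex{0,0} = 1
G(6) = mex{1,1} = 0
G(7) = mex{0,0} = 1
G(8) = mex{1,1} = 0
G(9) = mex{0,0,0} = 1
G(10) = mex{1,1,1,0} = 2
G(11) = mex{2,0,0,1} = 3
G(12) = mex{3,1,1,0} = 2
G(13) = mex{2,2,0,1} = 3
G(14) = mex{3,3,1,0} = 2
G(15) = mex{2,2,0,1} = 3
G(16) = mex{3,3,1,0} = 2
G(17) = mex{2,2,0,1} = 3
G(18) = mex{3,3,1,0} = 2
G(19) = mex{2,2,2,1} = 0
G(20) = mex{0,3,3,2} = 1
G(21) = mex{1,2,2,3} = 0
G(22) = mex{0,0,3,2} = 1
G(23) = mex{1,1,2,3} = 0
G(24) = mex{0,0,3,2} = 1
G(25) = mex{1,1,2,3} = 0
G(26) = mex{0,0,3,2} = 1
G(27) = mex{1,1,2,3} = 0
G(28) = mex{0,0,0,2} = 1
G(29) = mex{1,1,1,0} = 2
P-positions are exactly the n with G(n) = 0.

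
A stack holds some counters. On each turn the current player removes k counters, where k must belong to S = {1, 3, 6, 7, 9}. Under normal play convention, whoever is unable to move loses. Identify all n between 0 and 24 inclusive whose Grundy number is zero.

0, 2, 4, 12, 14, 16, 24

G(0) = 0
G(1) = mex{0} = 1
G(2) = mex{1} = 0
G(3) = mex{0,0} = 1
G(4) = mex{1,1} = 0
G(5) = mex{0,0} = 1
G(6) = mex{1,1,0} = 2
G(7) = mex{2,0,1,0} = 3
G(8) = mex{3,1,0,1} = 2
G(9) = mex{2,2,1,0,0} = 3
G(10) = mex{3,3,0,1,1} = 2
G(11) = mex{2,2,1,0,0} = 3
G(12) = mex{3,3,2,1,1} = 0
G(13) = mex{0,2,3,2,0} = 1
G(14) = mex{1,3,2,3,1} = 0
G(15) = mex{0,0,3,2,2} = 1
G(16) = mex{1,1,2,3,3} = 0
G(17) = mex{0,0,3,2,2} = 1
G(18) = mex{1,1,0,3,3} = 2
G(19) = mex{2,0,1,0,2} = 3
G(20) = mex{3,1,0,1,3} = 2
G(21) = mex{2,2,1,0,0} = 3
G(22) = mex{3,3,0,1,1} = 2
G(23) = mex{2,2,1,0,0} = 3
G(24) = mex{3,3,2,1,1} = 0
P-positions are exactly the n with G(n) = 0.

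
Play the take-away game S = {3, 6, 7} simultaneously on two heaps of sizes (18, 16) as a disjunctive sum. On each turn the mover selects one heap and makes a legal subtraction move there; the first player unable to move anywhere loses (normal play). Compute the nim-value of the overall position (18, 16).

0

All heaps use S = {3, 6, 7}:
G(0) = 0
G(1) = mex{} = 0
G(2) = mex{} = 0
G(3) = mex{0} = 1
G(4) = mex{0} = 1
G(5) = mex{0} = 1
G(6) = mex{1,0} = 2
G(7) = mex{1,0,0} = 2
G(8) = mex{1,0,0} = 2
G(9) = mex{2,1,0} = 3
G(10) = mex{2,1,1} = 0
G(11) = mex{2,1,1} = 0
G(12) = mex{3,2,1} = 0
G(13) = mex{0,2,2} = 1
G(14) = mex{0,2,2} = 1
G(15) = mex{0,3,2} = 1
G(16) = mex{1,0,3} = 2
G(17) = mex{1,0,0} = 2
G(18) = mex{1,0,0} = 2
Heap A: G(18) = 2.
Heap B: G(16) = 2.
Combined Grundy value = 2 ⊕ 2 = 0.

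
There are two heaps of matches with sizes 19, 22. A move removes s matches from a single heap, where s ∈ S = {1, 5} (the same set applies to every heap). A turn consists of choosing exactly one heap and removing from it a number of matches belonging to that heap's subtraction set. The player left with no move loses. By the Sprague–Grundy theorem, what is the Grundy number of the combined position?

1

All heaps use S = {1, 5}:
n :  0  1  2  3  4  5  6  7  8  9 10 11 12 13 14 15 16 17 18 19 20 21 22
G :  0  1  0  1  0  1  0  1  0  1  0  1  0  1  0  1  0  1  0  1  0  1  0
Heap A: G(19) = 1.
Heap B: G(22) = 0.
Combined Grundy value = 1 ⊕ 0 = 1.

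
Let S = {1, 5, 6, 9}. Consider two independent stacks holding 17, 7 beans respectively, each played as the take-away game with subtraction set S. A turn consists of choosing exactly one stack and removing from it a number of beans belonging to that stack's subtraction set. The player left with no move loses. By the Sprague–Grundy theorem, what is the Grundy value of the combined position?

All stacks use S = {1, 5, 6, 9}:
G(0) = 0
G(1) = mex{0} = 1
G(2) = mex{1} = 0
G(3) = mex{0} = 1
G(4) = mex{1} = 0
G(5) = mex{0,0} = 1
G(6) = mex{1,1,0} = 2
G(7) = mex{2,0,1} = 3
G(8) = mex{3,1,0} = 2
G(9) = mex{2,0,1,0} = 3
G(10) = mex{3,1,0,1} = 2
G(11) = mex{2,2,1,0} = 3
G(12) = mex{3,3,2,1} = 0
G(13) = mex{0,2,3,0} = 1
G(14) = mex{1,3,2,1} = 0
G(15) = mex{0,2,3,2} = 1
G(16) = mex{1,3,2,3} = 0
G(17) = mex{0,0,3,2} = 1
Stack A: G(17) = 1.
Stack B: G(7) = 3.
Combined Grundy value = 1 ⊕ 3 = 2.

2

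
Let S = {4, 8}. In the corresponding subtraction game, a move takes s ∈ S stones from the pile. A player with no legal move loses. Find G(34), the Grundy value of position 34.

n :  0  1  2  3  4  5  6  7  8  9 10 11 12 13 14 15 16 17 18 19 20 21 22 23 24 25 26 27 28 29 30 31 32 33 34
G :  0  0  0  0  1  1  1  1  2  2  2  2  0  0  0  0  1  1  1  1  2  2  2  2  0  0  0  0  1  1  1  1  2  2  2

2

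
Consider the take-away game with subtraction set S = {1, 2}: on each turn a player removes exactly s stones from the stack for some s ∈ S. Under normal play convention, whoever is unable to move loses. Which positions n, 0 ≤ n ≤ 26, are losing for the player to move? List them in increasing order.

0, 3, 6, 9, 12, 15, 18, 21, 24

n :  0  1  2  3  4  5  6  7  8  9 10 11 12 13 14 15 16 17 18 19 20 21 22 23 24 25 26
G :  0  1  2  0  1  2  0  1  2  0  1  2  0  1  2  0  1  2  0  1  2  0  1  2  0  1  2
P-positions are exactly the n with G(n) = 0.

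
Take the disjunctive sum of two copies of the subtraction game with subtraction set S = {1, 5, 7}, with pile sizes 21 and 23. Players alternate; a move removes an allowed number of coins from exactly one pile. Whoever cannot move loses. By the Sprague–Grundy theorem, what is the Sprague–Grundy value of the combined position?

0

All piles use S = {1, 5, 7}:
G(0) = 0
G(1) = mex{0} = 1
G(2) = mex{1} = 0
G(3) = mex{0} = 1
G(4) = mex{1} = 0
G(5) = mex{0,0} = 1
G(6) = mex{1,1} = 0
G(7) = mex{0,0,0} = 1
G(8) = mex{1,1,1} = 0
G(9) = mex{0,0,0} = 1
G(10) = mex{1,1,1} = 0
G(11) = mex{0,0,0} = 1
G(12) = mex{1,1,1} = 0
G(13) = mex{0,0,0} = 1
G(14) = mex{1,1,1} = 0
G(15) = mex{0,0,0} = 1
G(16) = mex{1,1,1} = 0
G(17) = mex{0,0,0} = 1
G(18) = mex{1,1,1} = 0
G(19) = mex{0,0,0} = 1
G(20) = mex{1,1,1} = 0
G(21) = mex{0,0,0} = 1
G(22) = mex{1,1,1} = 0
G(23) = mex{0,0,0} = 1
Pile A: G(21) = 1.
Pile B: G(23) = 1.
Combined Grundy value = 1 ⊕ 1 = 0.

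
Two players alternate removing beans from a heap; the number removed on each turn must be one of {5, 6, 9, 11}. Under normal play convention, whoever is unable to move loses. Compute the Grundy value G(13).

G(0) = 0
G(1) = mex{} = 0
G(2) = mex{} = 0
G(3) = mex{} = 0
G(4) = mex{} = 0
G(5) = mex{0} = 1
G(6) = mex{0,0} = 1
G(7) = mex{0,0} = 1
G(8) = mex{0,0} = 1
G(9) = mex{0,0,0} = 1
G(10) = mex{1,0,0} = 2
G(11) = mex{1,1,0,0} = 2
G(12) = mex{1,1,0,0} = 2
G(13) = mex{1,1,0,0} = 2

2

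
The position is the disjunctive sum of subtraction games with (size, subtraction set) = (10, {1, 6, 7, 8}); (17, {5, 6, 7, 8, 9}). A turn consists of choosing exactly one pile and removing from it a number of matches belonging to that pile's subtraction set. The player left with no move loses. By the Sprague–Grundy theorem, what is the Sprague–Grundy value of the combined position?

Pile A, S = {1, 6, 7, 8}:
G(0) = 0
G(1) = mex{0} = 1
G(2) = mex{1} = 0
G(3) = mex{0} = 1
G(4) = mex{1} = 0
G(5) = mex{0} = 1
G(6) = mex{1,0} = 2
G(7) = mex{2,1,0} = 3
G(8) = mex{3,0,1,0} = 2
G(9) = mex{2,1,0,1} = 3
G(10) = mex{3,0,1,0} = 2
G_A(10) = 2.
Pile B, S = {5, 6, 7, 8, 9}:
G(0) = 0
G(1) = mex{} = 0
G(2) = mex{} = 0
G(3) = mex{} = 0
G(4) = mex{} = 0
G(5) = mex{0} = 1
G(6) = mex{0,0} = 1
G(7) = mex{0,0,0} = 1
G(8) = mex{0,0,0,0} = 1
G(9) = mex{0,0,0,0,0} = 1
G(10) = mex{1,0,0,0,0} = 2
G(11) = mex{1,1,0,0,0} = 2
G(12) = mex{1,1,1,0,0} = 2
G(13) = mex{1,1,1,1,0} = 2
G(14) = mex{1,1,1,1,1} = 0
G(15) = mex{2,1,1,1,1} = 0
G(16) = mex{2,2,1,1,1} = 0
G(17) = mex{2,2,2,1,1} = 0
G_B(17) = 0.
Combined Grundy value = 2 ⊕ 0 = 2.

2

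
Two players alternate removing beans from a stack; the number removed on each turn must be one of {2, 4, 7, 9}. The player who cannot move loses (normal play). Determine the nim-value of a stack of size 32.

G(0) = 0
G(1) = mex{} = 0
G(2) = mex{0} = 1
G(3) = mex{0} = 1
G(4) = mex{1,0} = 2
G(5) = mex{1,0} = 2
G(6) = mex{2,1} = 0
G(7) = mex{2,1,0} = 3
G(8) = mex{0,2,0} = 1
G(9) = mex{3,2,1,0} = 4
G(10) = mex{1,0,1,0} = 2
G(11) = mex{4,3,2,1} = 0
G(12) = mex{2,1,2,1} = 0
G(13) = mex{0,4,0,2} = 1
G(14) = mex{0,2,3,2} = 1
G(15) = mex{1,0,1,0} = 2
G(16) = mex{1,0,4,3} = 2
G(17) = mex{2,1,2,1} = 0
G(18) = mex{2,1,0,4} = 3
G(19) = mex{0,2,0,2} = 1
G(20) = mex{3,2,1,0} = 4
G(21) = mex{1,0,1,0} = 2
G(22) = mex{4,3,2,1} = 0
G(23) = mex{2,1,2,1} = 0
G(24) = mex{0,4,0,2} = 1
G(25) = mex{0,2,3,2} = 1
G(26) = mex{1,0,1,0} = 2
G(27) = mex{1,0,4,3} = 2
G(28) = mex{2,1,2,1} = 0
G(29) = mex{2,1,0,4} = 3
G(30) = mex{0,2,0,2} = 1
G(31) = mex{3,2,1,0} = 4
G(32) = mex{1,0,1,0} = 2

2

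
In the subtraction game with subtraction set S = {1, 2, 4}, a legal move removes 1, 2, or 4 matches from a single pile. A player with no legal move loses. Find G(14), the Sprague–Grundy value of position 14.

2

G(0) = 0
G(1) = mex{0} = 1
G(2) = mex{1,0} = 2
G(3) = mex{2,1} = 0
G(4) = mex{0,2,0} = 1
G(5) = mex{1,0,1} = 2
G(6) = mex{2,1,2} = 0
G(7) = mex{0,2,0} = 1
G(8) = mex{1,0,1} = 2
G(9) = mex{2,1,2} = 0
G(10) = mex{0,2,0} = 1
G(11) = mex{1,0,1} = 2
G(12) = mex{2,1,2} = 0
G(13) = mex{0,2,0} = 1
G(14) = mex{1,0,1} = 2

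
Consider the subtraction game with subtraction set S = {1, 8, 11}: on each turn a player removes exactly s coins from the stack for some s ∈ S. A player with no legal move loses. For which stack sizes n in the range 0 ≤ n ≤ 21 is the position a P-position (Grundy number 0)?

n :  0  1  2  3  4  5  6  7  8  9 10 11 12 13 14 15 16 17 18 19 20 21
G :  0  1  0  1  0  1  0  1  2  0  1  2  3  2  3  2  0  1  0  1  2  0
P-positions are exactly the n with G(n) = 0.

0, 2, 4, 6, 9, 16, 18, 21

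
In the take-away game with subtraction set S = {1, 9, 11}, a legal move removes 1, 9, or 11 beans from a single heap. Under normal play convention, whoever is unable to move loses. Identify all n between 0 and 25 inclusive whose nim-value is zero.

0, 2, 4, 6, 8, 10, 12, 14, 16, 18, 20, 22, 24

n :  0  1  2  3  4  5  6  7  8  9 10 11 12 13 14 15 16 17 18 19 20 21 22 23 24 25
G :  0  1  0  1  0  1  0  1  0  1  0  1  0  1  0  1  0  1  0  1  0  1  0  1  0  1
P-positions are exactly the n with G(n) = 0.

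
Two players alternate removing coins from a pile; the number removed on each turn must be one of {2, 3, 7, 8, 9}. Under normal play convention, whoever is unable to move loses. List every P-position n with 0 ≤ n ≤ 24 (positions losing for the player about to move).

0, 1, 5, 6, 11, 16, 17, 21, 22

n :  0  1  2  3  4  5  6  7  8  9 10 11 12 13 14 15 16 17 18 19 20 21 22 23 24
G :  0  0  1  1  2  0  0  1  1  2  2  0  3  1  2  2  0  0  1  1  2  0  0  1  1
P-positions are exactly the n with G(n) = 0.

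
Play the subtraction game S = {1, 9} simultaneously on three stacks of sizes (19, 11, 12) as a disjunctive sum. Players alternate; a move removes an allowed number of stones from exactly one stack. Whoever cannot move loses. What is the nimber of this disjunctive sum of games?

0

All stacks use S = {1, 9}:
G(0) = 0
G(1) = mex{0} = 1
G(2) = mex{1} = 0
G(3) = mex{0} = 1
G(4) = mex{1} = 0
G(5) = mex{0} = 1
G(6) = mex{1} = 0
G(7) = mex{0} = 1
G(8) = mex{1} = 0
G(9) = mex{0,0} = 1
G(10) = mex{1,1} = 0
G(11) = mex{0,0} = 1
G(12) = mex{1,1} = 0
G(13) = mex{0,0} = 1
G(14) = mex{1,1} = 0
G(15) = mex{0,0} = 1
G(16) = mex{1,1} = 0
G(17) = mex{0,0} = 1
G(18) = mex{1,1} = 0
G(19) = mex{0,0} = 1
Stack A: G(19) = 1.
Stack B: G(11) = 1.
Stack C: G(12) = 0.
Combined Grundy value = 1 ⊕ 1 ⊕ 0 = 0.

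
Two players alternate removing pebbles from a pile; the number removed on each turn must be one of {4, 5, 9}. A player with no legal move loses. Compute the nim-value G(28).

0

G(0) = 0
G(1) = mex{} = 0
G(2) = mex{} = 0
G(3) = mex{} = 0
G(4) = mex{0} = 1
G(5) = mex{0,0} = 1
G(6) = mex{0,0} = 1
G(7) = mex{0,0} = 1
G(8) = mex{1,0} = 2
G(9) = mex{1,1,0} = 2
G(10) = mex{1,1,0} = 2
G(11) = mex{1,1,0} = 2
G(12) = mex{2,1,0} = 3
G(13) = mex{2,2,1} = 0
G(14) = mex{2,2,1} = 0
G(15) = mex{2,2,1} = 0
G(16) = mex{3,2,1} = 0
G(17) = mex{0,3,2} = 1
G(18) = mex{0,0,2} = 1
G(19) = mex{0,0,2} = 1
G(20) = mex{0,0,2} = 1
G(21) = mex{1,0,3} = 2
G(22) = mex{1,1,0} = 2
G(23) = mex{1,1,0} = 2
G(24) = mex{1,1,0} = 2
G(25) = mex{2,1,0} = 3
G(26) = mex{2,2,1} = 0
G(27) = mex{2,2,1} = 0
G(28) = mex{2,2,1} = 0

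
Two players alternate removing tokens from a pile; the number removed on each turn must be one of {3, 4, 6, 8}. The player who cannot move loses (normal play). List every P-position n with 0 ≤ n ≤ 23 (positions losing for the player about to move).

n :  0  1  2  3  4  5  6  7  8  9 10 11 12 13 14 15 16 17 18 19 20 21 22 23
G :  0  0  0  1  1  1  2  2  2  3  3  0  0  0  1  1  1  2  2  2  3  3  0  0
P-positions are exactly the n with G(n) = 0.

0, 1, 2, 11, 12, 13, 22, 23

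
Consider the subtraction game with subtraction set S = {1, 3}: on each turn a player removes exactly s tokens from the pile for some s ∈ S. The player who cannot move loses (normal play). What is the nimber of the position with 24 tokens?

0

G(0) = 0
G(1) = mex{0} = 1
G(2) = mex{1} = 0
G(3) = mex{0,0} = 1
G(4) = mex{1,1} = 0
G(5) = mex{0,0} = 1
G(6) = mex{1,1} = 0
G(7) = mex{0,0} = 1
G(8) = mex{1,1} = 0
G(9) = mex{0,0} = 1
G(10) = mex{1,1} = 0
G(11) = mex{0,0} = 1
G(12) = mex{1,1} = 0
G(13) = mex{0,0} = 1
G(14) = mex{1,1} = 0
G(15) = mex{0,0} = 1
G(16) = mex{1,1} = 0
G(17) = mex{0,0} = 1
G(18) = mex{1,1} = 0
G(19) = mex{0,0} = 1
G(20) = mex{1,1} = 0
G(21) = mex{0,0} = 1
G(22) = mex{1,1} = 0
G(23) = mex{0,0} = 1
G(24) = mex{1,1} = 0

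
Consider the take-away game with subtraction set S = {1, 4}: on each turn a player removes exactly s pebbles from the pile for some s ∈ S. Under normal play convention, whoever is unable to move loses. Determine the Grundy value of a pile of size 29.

n :  0  1  2  3  4  5  6  7  8  9 10 11 12 13 14 15 16 17 18 19 20 21 22 23 24 25 26 27 28 29
G :  0  1  0  1  2  0  1  0  1  2  0  1  0  1  2  0  1  0  1  2  0  1  0  1  2  0  1  0  1  2

2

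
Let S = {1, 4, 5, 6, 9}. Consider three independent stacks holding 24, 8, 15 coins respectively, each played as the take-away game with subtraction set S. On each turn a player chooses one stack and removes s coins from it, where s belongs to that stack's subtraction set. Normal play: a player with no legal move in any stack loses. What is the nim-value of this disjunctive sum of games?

5

All stacks use S = {1, 4, 5, 6, 9}:
n :  0  1  2  3  4  5  6  7  8  9 10 11 12 13 14 15 16 17 18 19 20 21 22 23 24
G :  0  1  0  1  2  3  2  3  4  5  0  1  0  1  2  3  2  3  4  5  0  1  0  1  2
Stack A: G(24) = 2.
Stack B: G(8) = 4.
Stack C: G(15) = 3.
Combined Grundy value = 2 ⊕ 4 ⊕ 3 = 5.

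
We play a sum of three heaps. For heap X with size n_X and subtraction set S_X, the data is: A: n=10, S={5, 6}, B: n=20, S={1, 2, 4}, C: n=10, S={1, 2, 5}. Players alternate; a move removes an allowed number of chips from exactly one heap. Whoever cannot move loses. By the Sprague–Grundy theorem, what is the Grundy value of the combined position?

Heap A, S = {5, 6}:
G(0) = 0
G(1) = mex{} = 0
G(2) = mex{} = 0
G(3) = mex{} = 0
G(4) = mex{} = 0
G(5) = mex{0} = 1
G(6) = mex{0,0} = 1
G(7) = mex{0,0} = 1
G(8) = mex{0,0} = 1
G(9) = mex{0,0} = 1
G(10) = mex{1,0} = 2
G_A(10) = 2.
Heap B, S = {1, 2, 4}:
n :  0  1  2  3  4  5  6  7  8  9 10 11 12 13 14 15 16 17 18 19 20
G :  0  1  2  0  1  2  0  1  2  0  1  2  0  1  2  0  1  2  0  1  2
G_B(20) = 2.
Heap C, S = {1, 2, 5}:
G(0) = 0
G(1) = mex{0} = 1
G(2) = mex{1,0} = 2
G(3) = mex{2,1} = 0
G(4) = mex{0,2} = 1
G(5) = mex{1,0,0} = 2
G(6) = mex{2,1,1} = 0
G(7) = mex{0,2,2} = 1
G(8) = mex{1,0,0} = 2
G(9) = mex{2,1,1} = 0
G(10) = mex{0,2,2} = 1
G_C(10) = 1.
Combined Grundy value = 2 ⊕ 2 ⊕ 1 = 1.

1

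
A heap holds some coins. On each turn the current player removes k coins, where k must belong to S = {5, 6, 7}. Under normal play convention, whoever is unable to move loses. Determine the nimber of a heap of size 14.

0

G(0) = 0
G(1) = mex{} = 0
G(2) = mex{} = 0
G(3) = mex{} = 0
G(4) = mex{} = 0
G(5) = mex{0} = 1
G(6) = mex{0,0} = 1
G(7) = mex{0,0,0} = 1
G(8) = mex{0,0,0} = 1
G(9) = mex{0,0,0} = 1
G(10) = mex{1,0,0} = 2
G(11) = mex{1,1,0} = 2
G(12) = mex{1,1,1} = 0
G(13) = mex{1,1,1} = 0
G(14) = mex{1,1,1} = 0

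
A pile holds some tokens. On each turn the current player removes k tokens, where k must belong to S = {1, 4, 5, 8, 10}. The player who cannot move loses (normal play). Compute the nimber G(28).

1

n :  0  1  2  3  4  5  6  7  8  9 10 11 12 13 14 15 16 17 18 19 20 21 22 23 24 25 26 27 28
G :  0  1  0  1  2  3  2  3  4  0  1  0  1  2  3  2  3  4  0  1  0  1  2  3  2  3  4  0  1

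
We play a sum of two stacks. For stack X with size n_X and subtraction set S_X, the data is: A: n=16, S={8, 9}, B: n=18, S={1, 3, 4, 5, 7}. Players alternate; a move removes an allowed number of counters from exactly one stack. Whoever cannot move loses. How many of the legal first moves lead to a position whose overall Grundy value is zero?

Stack A, S = {8, 9}:
n :  0  1  2  3  4  5  6  7  8  9 10 11 12 13 14 15 16
G :  0  0  0  0  0  0  0  0  1  1  1  1  1  1  1  1  2
G_A(16) = 2.
Stack B, S = {1, 3, 4, 5, 7}:
n :  0  1  2  3  4  5  6  7  8  9 10 11 12 13 14 15 16 17 18
G :  0  1  0  1  2  3  2  3  0  1  0  1  2  3  2  3  0  1  0
G_B(18) = 0.
Combined Grundy value = 2 ⊕ 0 = 2.
A winning move leaves total XOR = 0, i.e. changes one component's Grundy value g to g ⊕ X where X is the current total.
Stack A: need g' = 2⊕2 = 0. Options: 16−8→G=1, 16−9→G=0. Hits: 1.
Stack B: need g' = 0⊕2 = 2. Options: 18−1→G=1, 18−3→G=3, 18−4→G=2, 18−5→G=3, 18−7→G=1. Hits: 1.

2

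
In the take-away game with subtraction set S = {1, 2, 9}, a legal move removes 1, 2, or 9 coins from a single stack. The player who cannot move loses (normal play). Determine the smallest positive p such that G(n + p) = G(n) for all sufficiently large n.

10

n :  0  1  2  3  4  5  6  7  8  9 10 11 12 13 14 15 16 17 18 19 20 21
G :  0  1  2  0  1  2  0  1  2  3  0  1  2  0  1  2  0  1  2  3  0  1
G(n+10) = G(n) holds for n = 0,…,8 (a full window of length max(S) = 9), so the sequence is purely periodic with period 10.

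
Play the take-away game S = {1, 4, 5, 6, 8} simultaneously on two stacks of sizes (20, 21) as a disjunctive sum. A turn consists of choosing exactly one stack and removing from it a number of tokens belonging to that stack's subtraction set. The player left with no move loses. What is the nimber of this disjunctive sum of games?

All stacks use S = {1, 4, 5, 6, 8}:
n :  0  1  2  3  4  5  6  7  8  9 10 11 12 13 14 15 16 17 18 19 20 21
G :  0  1  0  1  2  3  2  3  4  0  1  0  1  2  3  2  3  4  0  1  0  1
Stack A: G(20) = 0.
Stack B: G(21) = 1.
Combined Grundy value = 0 ⊕ 1 = 1.

1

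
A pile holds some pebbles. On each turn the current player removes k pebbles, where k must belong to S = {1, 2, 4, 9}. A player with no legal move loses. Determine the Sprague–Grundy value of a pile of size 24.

G(0) = 0
G(1) = mex{0} = 1
G(2) = mex{1,0} = 2
G(3) = mex{2,1} = 0
G(4) = mex{0,2,0} = 1
G(5) = mex{1,0,1} = 2
G(6) = mex{2,1,2} = 0
G(7) = mex{0,2,0} = 1
G(8) = mex{1,0,1} = 2
G(9) = mex{2,1,2,0} = 3
G(10) = mex{3,2,0,1} = 4
G(11) = mex{4,3,1,2} = 0
G(12) = mex{0,4,2,0} = 1
G(13) = mex{1,0,3,1} = 2
G(14) = mex{2,1,4,2} = 0
G(15) = mex{0,2,0,0} = 1
G(16) = mex{1,0,1,1} = 2
G(17) = mex{2,1,2,2} = 0
G(18) = mex{0,2,0,3} = 1
G(19) = mex{1,0,1,4} = 2
G(20) = mex{2,1,2,0} = 3
G(21) = mex{3,2,0,1} = 4
G(22) = mex{4,3,1,2} = 0
G(23) = mex{0,4,2,0} = 1
G(24) = mex{1,0,3,1} = 2

2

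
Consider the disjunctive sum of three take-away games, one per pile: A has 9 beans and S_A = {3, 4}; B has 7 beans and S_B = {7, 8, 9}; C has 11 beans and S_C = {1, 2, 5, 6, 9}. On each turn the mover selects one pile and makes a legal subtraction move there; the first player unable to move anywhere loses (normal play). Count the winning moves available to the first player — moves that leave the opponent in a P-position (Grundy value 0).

Pile A, S = {3, 4}:
n : 0 1 2 3 4 5 6 7 8 9
G : 0 0 0 1 1 1 2 0 0 0
G_A(9) = 0.
Pile B, S = {7, 8, 9}:
G(0) = 0
G(1) = mex{} = 0
G(2) = mex{} = 0
G(3) = mex{} = 0
G(4) = mex{} = 0
G(5) = mex{} = 0
G(6) = mex{} = 0
G(7) = mex{0} = 1
G_B(7) = 1.
Pile C, S = {1, 2, 5, 6, 9}:
n :  0  1  2  3  4  5  6  7  8  9 10 11
G :  0  1  2  0  1  2  3  0  1  2  0  1
G_C(11) = 1.
Combined Grundy value = 0 ⊕ 1 ⊕ 1 = 0.
A winning move leaves total XOR = 0, i.e. changes one component's Grundy value g to g ⊕ X where X is the current total.
Pile A: target g' = 0⊕0 = 0, but every legal move changes the Grundy value (mex property), so 0 moves.
Pile B: target g' = 1⊕0 = 1, but every legal move changes the Grundy value (mex property), so 0 moves.
Pile C: target g' = 1⊕0 = 1, but every legal move changes the Grundy value (mex property), so 0 moves.

0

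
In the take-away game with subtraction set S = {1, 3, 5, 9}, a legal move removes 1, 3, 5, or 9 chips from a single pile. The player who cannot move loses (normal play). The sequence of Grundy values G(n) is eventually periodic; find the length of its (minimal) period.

G(0) = 0
G(1) = mex{0} = 1
G(2) = mex{1} = 0
G(3) = mex{0,0} = 1
G(4) = mex{1,1} = 0
G(5) = mex{0,0,0} = 1
G(6) = mex{1,1,1} = 0
G(7) = mex{0,0,0} = 1
G(8) = mex{1,1,1} = 0
G(9) = mex{0,0,0,0} = 1
G(10) = mex{1,1,1,1} = 0
G(11) = mex{0,0,0,0} = 1
G(12) = mex{1,1,1,1} = 0
G(13) = mex{0,0,0,0} = 1
G(14) = mex{1,1,1,1} = 0
G(n+2) = G(n) holds for n = 0,…,8 (a full window of length max(S) = 9), so the sequence is purely periodic with period 2.

2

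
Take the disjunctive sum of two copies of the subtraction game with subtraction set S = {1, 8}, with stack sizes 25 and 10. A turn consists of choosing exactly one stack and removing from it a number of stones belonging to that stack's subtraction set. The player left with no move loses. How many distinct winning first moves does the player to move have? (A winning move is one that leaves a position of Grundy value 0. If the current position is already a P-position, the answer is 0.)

0

All stacks use S = {1, 8}:
G(0) = 0
G(1) = mex{0} = 1
G(2) = mex{1} = 0
G(3) = mex{0} = 1
G(4) = mex{1} = 0
G(5) = mex{0} = 1
G(6) = mex{1} = 0
G(7) = mex{0} = 1
G(8) = mex{1,0} = 2
G(9) = mex{2,1} = 0
G(10) = mex{0,0} = 1
G(11) = mex{1,1} = 0
G(12) = mex{0,0} = 1
G(13) = mex{1,1} = 0
G(14) = mex{0,0} = 1
G(15) = mex{1,1} = 0
G(16) = mex{0,2} = 1
G(17) = mex{1,0} = 2
G(18) = mex{2,1} = 0
G(19) = mex{0,0} = 1
G(20) = mex{1,1} = 0
G(21) = mex{0,0} = 1
G(22) = mex{1,1} = 0
G(23) = mex{0,0} = 1
G(24) = mex{1,1} = 0
G(25) = mex{0,2} = 1
Stack A: G(25) = 1.
Stack B: G(10) = 1.
Combined Grundy value = 1 ⊕ 1 = 0.
A winning move leaves total XOR = 0, i.e. changes one component's Grundy value g to g ⊕ X where X is the current total.
Stack A: target g' = 1⊕0 = 1, but every legal move changes the Grundy value (mex property), so 0 moves.
Stack B: target g' = 1⊕0 = 1, but every legal move changes the Grundy value (mex property), so 0 moves.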